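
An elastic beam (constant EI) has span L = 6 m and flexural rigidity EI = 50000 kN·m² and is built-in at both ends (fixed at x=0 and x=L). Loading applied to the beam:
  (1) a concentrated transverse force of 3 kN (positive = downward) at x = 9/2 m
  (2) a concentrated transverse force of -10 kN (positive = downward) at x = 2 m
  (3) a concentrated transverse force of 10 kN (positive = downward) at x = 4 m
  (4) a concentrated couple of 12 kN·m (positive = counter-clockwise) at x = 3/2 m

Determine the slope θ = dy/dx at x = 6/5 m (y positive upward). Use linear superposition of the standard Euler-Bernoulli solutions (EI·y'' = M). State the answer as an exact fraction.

θ(6/5) = 3307/30000000 rad

Load 1 — point force P=3 kN at a=9/2 m (b=L-a=3/2):
  θ_1 = -Pb²x(2aL-(3a+b)x)/(2L³EI)  [x≤a] = -3·(3/2)²·(6/5)·(2·(9/2)·6-(3·(9/2)+(3/2))·(6/5))/(2·6³·50000) = -27/2000000 rad
Load 2 — point force P=-10 kN at a=2 m (b=L-a=4):
  θ_2 = -Pb²x(2aL-(3a+b)x)/(2L³EI)  [x≤a] = -(-10)·4²·(6/5)·(2·2·6-(3·2+4)·(6/5))/(2·6³·50000) = 1/9375 rad
Load 3 — point force P=10 kN at a=4 m (b=L-a=2):
  θ_3 = -Pb²x(2aL-(3a+b)x)/(2L³EI)  [x≤a] = -10·2²·(6/5)·(2·4·6-(3·4+2)·(6/5))/(2·6³·50000) = -13/187500 rad
Load 4 — applied couple M₀=12 kN·m at a=3/2 m (b=L-a=9/2):
  θ_4 = (R_Ax²/2 - M_Ax)/EI  [x≤a] with R_A=9/4, M_A=-9/4 = ((9/4)·(6/5)²/2 - (-9/4)·(6/5))/50000 = 27/312500 rad
Superposition: θ = Σ θ_i = 3307/30000000 rad ≈ 0.000110 rad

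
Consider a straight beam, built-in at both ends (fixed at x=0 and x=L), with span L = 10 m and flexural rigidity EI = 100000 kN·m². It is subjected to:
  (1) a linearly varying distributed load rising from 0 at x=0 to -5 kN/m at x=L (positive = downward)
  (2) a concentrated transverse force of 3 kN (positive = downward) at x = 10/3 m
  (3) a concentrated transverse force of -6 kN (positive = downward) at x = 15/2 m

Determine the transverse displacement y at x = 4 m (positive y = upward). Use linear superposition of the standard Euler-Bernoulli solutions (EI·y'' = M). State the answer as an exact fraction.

y(4) = 581/1000000 m

Load 1 — triangular load w₀=-5 kN/m (0→w₀ over full span):
  y_1 = -w₀x²(L-x)²(x+2L)/(120LEI) = -(-5)·4²·(10-4)²·(4+2·10)/(120·10·100000) = 9/15625 m
Load 2 — point force P=3 kN at a=10/3 m (b=L-a=20/3):
  y_2 = -Pa²(L-x)²(3bL-(3b+a)(L-x))/(6L³EI)  [x>a] = -3·(10/3)²·(10-4)²·(3·(20/3)·10-(3·(20/3)+(10/3))·(10-4))/(6·10³·100000) = -3/25000 m
Load 3 — point force P=-6 kN at a=15/2 m (b=L-a=5/2):
  y_3 = -Pb²x²(3aL-(3a+b)x)/(6L³EI)  [x≤a] = -(-6)·(5/2)²·4²·(3·(15/2)·10-(3·(15/2)+(5/2))·4)/(6·10³·100000) = 1/8000 m
Superposition: y = Σ y_i = 581/1000000 m ≈ 0.000581 m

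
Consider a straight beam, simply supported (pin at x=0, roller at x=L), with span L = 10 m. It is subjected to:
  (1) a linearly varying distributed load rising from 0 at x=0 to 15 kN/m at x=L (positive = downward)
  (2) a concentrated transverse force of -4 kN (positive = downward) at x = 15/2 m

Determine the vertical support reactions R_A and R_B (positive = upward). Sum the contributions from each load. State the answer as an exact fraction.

Load 1 — triangular load w₀=15 kN/m (0→w₀ over full span):
  R_A = w₀L/6 = 15·10/6 = 25 kN
  R_B = w₀L/3 = 15·10/3 = 50 kN
Load 2 — point force P=-4 kN at a=15/2 m (b=L-a=5/2):
  R_A = Pb/L = (-4)·(5/2)/10 = -1 kN
  R_B = Pa/L = (-4)·(15/2)/10 = -3 kN
Superposition: R_A = 24 kN, R_B = 47 kN

R_A = 24 kN, R_B = 47 kN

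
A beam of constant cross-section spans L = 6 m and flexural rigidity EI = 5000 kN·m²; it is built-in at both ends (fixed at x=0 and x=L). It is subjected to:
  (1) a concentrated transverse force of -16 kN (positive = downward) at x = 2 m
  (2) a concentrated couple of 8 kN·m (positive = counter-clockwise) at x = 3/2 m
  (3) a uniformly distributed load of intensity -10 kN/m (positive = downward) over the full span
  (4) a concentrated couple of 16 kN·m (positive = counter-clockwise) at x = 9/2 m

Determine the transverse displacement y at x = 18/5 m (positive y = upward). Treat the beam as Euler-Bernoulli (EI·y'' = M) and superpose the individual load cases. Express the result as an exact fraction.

y(18/5) = 6881/937500 m

Load 1 — point force P=-16 kN at a=2 m (b=L-a=4):
  y_1 = -Pa²(L-x)²(3bL-(3b+a)(L-x))/(6L³EI)  [x>a] = -(-16)·2²·(6-(18/5))²·(3·4·6-(3·4+2)·(6-(18/5)))/(6·6³·5000) = 512/234375 m
Load 2 — applied couple M₀=8 kN·m at a=3/2 m (b=L-a=9/2):
  y_2 = (R_Ax³/6 - M_Ax²/2 - M₀(x-a)²/2)/EI  [x>a] with R_A=3/2, M_A=-3/2 = ((3/2)·(18/5)³/6 - (-3/2)·(18/5)²/2 - 8·((18/5)-(3/2))²/2)/5000 = 117/156250 m
Load 3 — uniform load w=-10 kN/m over full span:
  y_3 = -wx²(L-x)²/(24EI) = -(-10)·(18/5)²·(6-(18/5))²/(24·5000) = 486/78125 m
Load 4 — applied couple M₀=16 kN·m at a=9/2 m (b=L-a=3/2):
  y_4 = (R_Ax³/6 - M_Ax²/2)/EI  [x≤a] with R_A=3, M_A=5 = (3·(18/5)³/6 - 5·(18/5)²/2)/5000 = -567/312500 m
Superposition: y = Σ y_i = 6881/937500 m ≈ 0.007340 m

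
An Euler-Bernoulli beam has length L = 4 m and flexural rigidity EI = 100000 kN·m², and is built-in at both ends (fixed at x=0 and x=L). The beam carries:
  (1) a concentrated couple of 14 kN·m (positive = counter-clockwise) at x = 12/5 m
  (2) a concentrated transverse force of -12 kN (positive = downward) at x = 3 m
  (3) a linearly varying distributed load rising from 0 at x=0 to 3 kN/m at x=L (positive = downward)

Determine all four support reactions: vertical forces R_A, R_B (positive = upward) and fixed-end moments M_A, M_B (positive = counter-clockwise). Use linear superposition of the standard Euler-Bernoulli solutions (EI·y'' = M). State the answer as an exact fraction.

R_A = 993/200 kN, M_A = 383/100 kN·m, R_B = -2193/200 kN, M_B = 603/100 kN·m

Load 1 — applied couple M₀=14 kN·m at a=12/5 m (b=L-a=8/5):
  R_A = 6M₀ab/L³ = 6·14·(12/5)·(8/5)/4³ = 126/25 kN
  M_A = M₀b(2a-b)/L² = 14·(8/5)·(2·(12/5)-(8/5))/4² = 112/25 kN·m
  R_B = -6M₀ab/L³ = -6·14·(12/5)·(8/5)/4³ = -126/25 kN
  M_B = M₀a(2b-a)/L² = 14·(12/5)·(2·(8/5)-(12/5))/4² = 42/25 kN·m
Load 2 — point force P=-12 kN at a=3 m (b=L-a=1):
  R_A = Pb²(3a+b)/L³ = (-12)·1²·(3·3+1)/4³ = -15/8 kN
  M_A = Pab²/L² = (-12)·3·1²/4² = -9/4 kN·m
  R_B = Pa²(a+3b)/L³ = (-12)·3²·(3+3·1)/4³ = -81/8 kN
  M_B = -Pa²b/L² = -(-12)·3²·1/4² = 27/4 kN·m
Load 3 — triangular load w₀=3 kN/m (0→w₀ over full span):
  R_A = 3w₀L/20 = 3·3·4/20 = 9/5 kN
  M_A = w₀L²/30 = 3·4²/30 = 8/5 kN·m
  R_B = 7w₀L/20 = 7·3·4/20 = 21/5 kN
  M_B = -w₀L²/20 = -3·4²/20 = -12/5 kN·m
Superposition: R_A = 993/200 kN, M_A = 383/100 kN·m, R_B = -2193/200 kN, M_B = 603/100 kN·m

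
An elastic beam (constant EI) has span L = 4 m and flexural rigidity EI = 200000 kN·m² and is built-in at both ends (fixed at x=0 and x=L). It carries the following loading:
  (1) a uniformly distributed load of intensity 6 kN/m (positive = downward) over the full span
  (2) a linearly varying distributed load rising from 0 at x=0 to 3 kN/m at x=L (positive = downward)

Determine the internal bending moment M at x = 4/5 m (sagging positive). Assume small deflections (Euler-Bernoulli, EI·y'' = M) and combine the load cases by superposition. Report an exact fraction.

Load 1 — uniform load w=6 kN/m over full span:
  M_1 = wLx/2 - wL²/12 - wx²/2 = 6·4·(4/5)/2 - 6·4²/12 - 6·(4/5)²/2 = -8/25 kN·m
Load 2 — triangular load w₀=3 kN/m (0→w₀ over full span):
  M_2 = 3w₀Lx/20 - w₀L²/30 - w₀x³/(6L) = 3·3·4·(4/5)/20 - 3·4²/30 - 3·(4/5)³/(6·4) = -28/125 kN·m
Superposition: M = Σ M_i = -68/125 kN·m ≈ -0.544000 kN·m

M(4/5) = -68/125 kN·m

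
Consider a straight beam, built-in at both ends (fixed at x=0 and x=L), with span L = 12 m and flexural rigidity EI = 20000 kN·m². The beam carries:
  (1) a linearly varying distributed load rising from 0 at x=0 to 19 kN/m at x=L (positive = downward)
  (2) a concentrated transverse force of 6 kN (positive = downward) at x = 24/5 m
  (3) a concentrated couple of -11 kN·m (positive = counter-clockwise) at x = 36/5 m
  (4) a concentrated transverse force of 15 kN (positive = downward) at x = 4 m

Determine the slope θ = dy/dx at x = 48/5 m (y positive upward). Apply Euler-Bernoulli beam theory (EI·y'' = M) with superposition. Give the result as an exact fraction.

θ(48/5) = 133403/15625000 rad

Load 1 — triangular load w₀=19 kN/m (0→w₀ over full span):
  θ_1 = -w₀(2x(L-x)(L-2x)(x+2L)+x²(L-x)²)/(120LEI) = -19·(2·(48/5)·(12-(48/5))·(12-2·(48/5))·((48/5)+2·12)+(48/5)²·(12-(48/5))²)/(120·12·20000) = 2736/390625 rad
Load 2 — point force P=6 kN at a=24/5 m (b=L-a=36/5):
  θ_2 = Pa²(L-x)(2bL-(3b+a)(L-x))/(2L³EI)  [x>a] = 6·(24/5)²·(12-(48/5))·(2·(36/5)·12-(3·(36/5)+(24/5))·(12-(48/5)))/(2·12³·20000) = 1026/1953125 rad
Load 3 — applied couple M₀=-11 kN·m at a=36/5 m (b=L-a=24/5):
  θ_3 = (R_Ax²/2 - M_Ax - M₀(x-a))/EI  [x>a] with R_A=-33/25, M_A=-88/25 = ((-33/25)·(48/5)²/2 - (-88/25)·(48/5) - (-11)·((48/5)-(36/5)))/20000 = -99/3125000 rad
Load 4 — point force P=15 kN at a=4 m (b=L-a=8):
  θ_4 = Pa²(L-x)(2bL-(3b+a)(L-x))/(2L³EI)  [x>a] = 15·4²·(12-(48/5))·(2·8·12-(3·8+4)·(12-(48/5)))/(2·12³·20000) = 13/12500 rad
Superposition: θ = Σ θ_i = 133403/15625000 rad ≈ 0.008538 rad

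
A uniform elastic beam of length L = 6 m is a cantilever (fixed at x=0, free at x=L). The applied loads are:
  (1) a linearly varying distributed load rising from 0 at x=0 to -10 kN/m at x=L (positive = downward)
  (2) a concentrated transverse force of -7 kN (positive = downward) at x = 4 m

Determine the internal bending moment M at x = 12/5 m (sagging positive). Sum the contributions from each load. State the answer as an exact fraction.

M(12/5) = 1576/25 kN·m

Load 1 — triangular load w₀=-10 kN/m (0→w₀ over full span):
  M_1 = w₀Lx/2 - w₀L²/3 - w₀x³/(6L) = (-10)·6·(12/5)/2 - (-10)·6²/3 - (-10)·(12/5)³/(6·6) = 1296/25 kN·m
Load 2 — point force P=-7 kN at a=4 m (b=L-a=2):
  M_2 = -P(a-x)  [x≤a] = -(-7)·(4-(12/5)) = 56/5 kN·m
Superposition: M = Σ M_i = 1576/25 kN·m ≈ 63.040000 kN·m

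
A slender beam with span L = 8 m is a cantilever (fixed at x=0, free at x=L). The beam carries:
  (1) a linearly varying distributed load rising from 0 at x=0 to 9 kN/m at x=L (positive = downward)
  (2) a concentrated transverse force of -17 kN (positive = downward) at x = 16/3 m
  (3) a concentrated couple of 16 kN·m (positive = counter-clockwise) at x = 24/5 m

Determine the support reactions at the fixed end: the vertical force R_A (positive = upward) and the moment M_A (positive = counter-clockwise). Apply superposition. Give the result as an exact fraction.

R_A = 19 kN, M_A = 256/3 kN·m

Load 1 — triangular load w₀=9 kN/m (0→w₀ over full span):
  R_A = w₀L/2 = 9·8/2 = 36 kN
  M_A = w₀L²/3 = 9·8²/3 = 192 kN·m
Load 2 — point force P=-17 kN at a=16/3 m (b=L-a=8/3):
  R_A = P = (-17) = -17 kN
  M_A = Pa = (-17)·(16/3) = -272/3 kN·m
Load 3 — applied couple M₀=16 kN·m at a=24/5 m (b=L-a=16/5):
  R_A = 0 kN
  M_A = -M₀ = -16 kN·m
Superposition: R_A = 19 kN, M_A = 256/3 kN·m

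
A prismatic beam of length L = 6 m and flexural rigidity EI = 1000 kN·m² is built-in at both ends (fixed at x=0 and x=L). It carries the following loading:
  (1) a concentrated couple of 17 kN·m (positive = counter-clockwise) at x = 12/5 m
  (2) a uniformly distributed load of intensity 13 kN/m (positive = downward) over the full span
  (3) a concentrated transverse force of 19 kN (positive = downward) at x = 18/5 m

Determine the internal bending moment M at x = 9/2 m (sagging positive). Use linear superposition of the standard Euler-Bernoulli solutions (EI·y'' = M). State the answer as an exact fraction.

M(9/2) = 6247/1000 kN·m

Load 1 — applied couple M₀=17 kN·m at a=12/5 m (b=L-a=18/5):
  M_1 = R_Ax - M_A - M₀  [x>a] with R_A=102/25, M_A=51/25 = (102/25)·(9/2) - (51/25) - 17 = -17/25 kN·m
Load 2 — uniform load w=13 kN/m over full span:
  M_2 = wLx/2 - wL²/12 - wx²/2 = 13·6·(9/2)/2 - 13·6²/12 - 13·(9/2)²/2 = 39/8 kN·m
Load 3 — point force P=19 kN at a=18/5 m (b=L-a=12/5):
  M_3 = Pa²(a+3b)(L-x)/L³ - Pa²b/L²  [x>a] = 19·(18/5)²·((18/5)+3·(12/5))·(6-(9/2))/6³ - 19·(18/5)²·(12/5)/6² = 513/250 kN·m
Superposition: M = Σ M_i = 6247/1000 kN·m ≈ 6.247000 kN·m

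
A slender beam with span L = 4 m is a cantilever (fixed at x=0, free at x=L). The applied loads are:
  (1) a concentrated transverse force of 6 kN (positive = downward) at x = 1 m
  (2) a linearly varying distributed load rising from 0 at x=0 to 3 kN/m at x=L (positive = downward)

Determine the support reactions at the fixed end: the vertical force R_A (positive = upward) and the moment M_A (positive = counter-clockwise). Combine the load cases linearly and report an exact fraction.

R_A = 12 kN, M_A = 22 kN·m

Load 1 — point force P=6 kN at a=1 m (b=L-a=3):
  R_A = P = 6 kN
  M_A = Pa = 6·1 = 6 kN·m
Load 2 — triangular load w₀=3 kN/m (0→w₀ over full span):
  R_A = w₀L/2 = 3·4/2 = 6 kN
  M_A = w₀L²/3 = 3·4²/3 = 16 kN·m
Superposition: R_A = 12 kN, M_A = 22 kN·m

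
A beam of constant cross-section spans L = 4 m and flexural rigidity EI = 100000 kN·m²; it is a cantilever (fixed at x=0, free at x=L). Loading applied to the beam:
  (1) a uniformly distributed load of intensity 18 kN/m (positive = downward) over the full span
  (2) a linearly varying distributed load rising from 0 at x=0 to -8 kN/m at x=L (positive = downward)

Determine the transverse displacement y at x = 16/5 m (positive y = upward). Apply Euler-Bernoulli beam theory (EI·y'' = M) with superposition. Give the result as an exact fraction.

Load 1 — uniform load w=18 kN/m over full span:
  y_1 = -wx²(x²-4Lx+6L²)/(24EI) = -18·(16/5)²·((16/5)²-4·4·(16/5)+6·4²)/(24·100000) = -8256/1953125 m
Load 2 — triangular load w₀=-8 kN/m (0→w₀ over full span):
  y_2 = (w₀Lx³/12-w₀L²x²/6-w₀x⁵/(120L))/EI = ((-8)·4·(16/5)³/12-(-8)·4²·(16/5)²/6-(-8)·(16/5)⁵/(120·4))/100000 = 200192/146484375 m
Superposition: y = Σ y_i = -419008/146484375 m ≈ -0.002860 m

y(16/5) = -419008/146484375 m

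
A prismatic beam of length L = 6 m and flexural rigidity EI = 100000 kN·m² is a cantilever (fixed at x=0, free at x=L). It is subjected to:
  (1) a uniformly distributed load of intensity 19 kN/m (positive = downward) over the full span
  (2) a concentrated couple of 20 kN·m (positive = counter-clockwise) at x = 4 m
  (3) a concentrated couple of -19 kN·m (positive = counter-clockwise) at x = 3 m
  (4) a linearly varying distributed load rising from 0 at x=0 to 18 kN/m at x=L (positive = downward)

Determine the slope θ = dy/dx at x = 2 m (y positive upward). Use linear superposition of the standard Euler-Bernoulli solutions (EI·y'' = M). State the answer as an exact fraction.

Load 1 — uniform load w=19 kN/m over full span:
  θ_1 = -wx(x²-3Lx+3L²)/(6EI) = -19·2·(2²-3·6·2+3·6²)/(6·100000) = -361/75000 rad
Load 2 — applied couple M₀=20 kN·m at a=4 m (b=L-a=2):
  θ_2 = M₀x/EI  [x≤a] = 20·2/100000 = 1/2500 rad
Load 3 — applied couple M₀=-19 kN·m at a=3 m (b=L-a=3):
  θ_3 = M₀x/EI  [x≤a] = (-19)·2/100000 = -19/50000 rad
Load 4 — triangular load w₀=18 kN/m (0→w₀ over full span):
  θ_4 = (w₀Lx²/4-w₀L²x/3-w₀x⁴/(24L))/EI = (18·6·2²/4-18·6²·2/3-18·2⁴/(24·6))/100000 = -163/50000 rad
Superposition: θ = Σ θ_i = -151/18750 rad ≈ -0.008053 rad

θ(2) = -151/18750 rad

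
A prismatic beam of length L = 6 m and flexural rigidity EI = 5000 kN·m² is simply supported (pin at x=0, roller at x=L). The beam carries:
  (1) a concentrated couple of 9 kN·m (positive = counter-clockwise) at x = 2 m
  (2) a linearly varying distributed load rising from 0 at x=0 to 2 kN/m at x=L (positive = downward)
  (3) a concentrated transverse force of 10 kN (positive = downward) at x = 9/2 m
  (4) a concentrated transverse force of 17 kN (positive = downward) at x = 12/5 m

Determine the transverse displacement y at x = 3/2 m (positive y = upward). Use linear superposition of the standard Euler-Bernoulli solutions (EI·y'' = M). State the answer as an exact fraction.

y(3/2) = -2523339/160000000 m

Load 1 — applied couple M₀=9 kN·m at a=2 m (b=L-a=4):
  y_1 = (M₀x³/(6L)+C₁x)/EI  [x≤a] with C₁=M₀(3b²-L²)/(6L)=3 = (9·(3/2)³/(6·6)+3·(3/2))/5000 = 171/160000 m
Load 2 — triangular load w₀=2 kN/m (0→w₀ over full span):
  y_2 = -w₀x(7L⁴-10L²x²+3x⁴)/(360LEI) = -2·(3/2)·(7·6⁴-10·6²·(3/2)²+3·(3/2)⁴)/(360·6·5000) = -2943/1280000 m
Load 3 — point force P=10 kN at a=9/2 m (b=L-a=3/2):
  y_3 = -Pbx(L²-b²-x²)/(6LEI)  [x≤a] = -10·(3/2)·(3/2)·(6²-(3/2)²-(3/2)²)/(6·6·5000) = -63/16000 m
Load 4 — point force P=17 kN at a=12/5 m (b=L-a=18/5):
  y_4 = -Pbx(L²-b²-x²)/(6LEI)  [x≤a] = -17·(18/5)·(3/2)·(6²-(18/5)²-(3/2)²)/(6·6·5000) = -106029/10000000 m
Superposition: y = Σ y_i = -2523339/160000000 m ≈ -0.015771 m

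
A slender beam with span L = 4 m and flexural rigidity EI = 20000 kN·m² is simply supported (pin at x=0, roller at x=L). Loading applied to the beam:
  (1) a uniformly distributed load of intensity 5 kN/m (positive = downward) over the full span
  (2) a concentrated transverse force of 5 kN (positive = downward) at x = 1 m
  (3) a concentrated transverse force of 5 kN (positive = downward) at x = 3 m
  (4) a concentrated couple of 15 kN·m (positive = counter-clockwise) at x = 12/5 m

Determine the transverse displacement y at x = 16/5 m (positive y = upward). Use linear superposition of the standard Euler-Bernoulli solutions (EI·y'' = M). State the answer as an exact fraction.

y(16/5) = -1027/1250000 m

Load 1 — uniform load w=5 kN/m over full span:
  y_1 = -wx(L³-2Lx²+x³)/(24EI) = -5·(16/5)·(4³-2·4·(16/5)²+(16/5)³)/(24·20000) = -116/234375 m
Load 2 — point force P=5 kN at a=1 m (b=L-a=3):
  y_2 = -Pa(L-x)(2Lx-a²-x²)/(6LEI)  [x>a] = -5·1·(4-(16/5))·(2·4·(16/5)-1²-(16/5)²)/(6·4·20000) = -359/3000000 m
Load 3 — point force P=5 kN at a=3 m (b=L-a=1):
  y_3 = -Pa(L-x)(2Lx-a²-x²)/(6LEI)  [x>a] = -5·3·(4-(16/5))·(2·4·(16/5)-3²-(16/5)²)/(6·4·20000) = -159/1000000 m
Load 4 — applied couple M₀=15 kN·m at a=12/5 m (b=L-a=8/5):
  y_4 = (M₀x³/(6L)-M₀(x-a)²/2+C₁x)/EI  [x>a] with C₁=M₀(3b²-L²)/(6L)=-26/5 = (15·(16/5)³/(6·4)-15·((16/5)-(12/5))²/2+(-26/5)·(16/5))/20000 = -3/62500 m
Superposition: y = Σ y_i = -1027/1250000 m ≈ -0.000822 m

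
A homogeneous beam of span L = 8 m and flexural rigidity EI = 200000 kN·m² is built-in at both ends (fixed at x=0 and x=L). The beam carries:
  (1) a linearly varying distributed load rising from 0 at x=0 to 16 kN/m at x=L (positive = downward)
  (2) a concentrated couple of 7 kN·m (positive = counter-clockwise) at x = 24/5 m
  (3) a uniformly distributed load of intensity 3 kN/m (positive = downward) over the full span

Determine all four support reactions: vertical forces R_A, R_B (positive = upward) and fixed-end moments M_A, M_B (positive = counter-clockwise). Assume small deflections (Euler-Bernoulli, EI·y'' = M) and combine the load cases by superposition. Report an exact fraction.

R_A = 1623/50 kN, M_A = 3928/75 kN·m, R_B = 2777/50 kN, M_B = -1659/25 kN·m

Load 1 — triangular load w₀=16 kN/m (0→w₀ over full span):
  R_A = 3w₀L/20 = 3·16·8/20 = 96/5 kN
  M_A = w₀L²/30 = 16·8²/30 = 512/15 kN·m
  R_B = 7w₀L/20 = 7·16·8/20 = 224/5 kN
  M_B = -w₀L²/20 = -16·8²/20 = -256/5 kN·m
Load 2 — applied couple M₀=7 kN·m at a=24/5 m (b=L-a=16/5):
  R_A = 6M₀ab/L³ = 6·7·(24/5)·(16/5)/8³ = 63/50 kN
  M_A = M₀b(2a-b)/L² = 7·(16/5)·(2·(24/5)-(16/5))/8² = 56/25 kN·m
  R_B = -6M₀ab/L³ = -6·7·(24/5)·(16/5)/8³ = -63/50 kN
  M_B = M₀a(2b-a)/L² = 7·(24/5)·(2·(16/5)-(24/5))/8² = 21/25 kN·m
Load 3 — uniform load w=3 kN/m over full span:
  R_A = wL/2 = 3·8/2 = 12 kN
  M_A = wL²/12 = 3·8²/12 = 16 kN·m
  R_B = wL/2 = 3·8/2 = 12 kN
  M_B = -wL²/12 = -3·8²/12 = -16 kN·m
Superposition: R_A = 1623/50 kN, M_A = 3928/75 kN·m, R_B = 2777/50 kN, M_B = -1659/25 kN·m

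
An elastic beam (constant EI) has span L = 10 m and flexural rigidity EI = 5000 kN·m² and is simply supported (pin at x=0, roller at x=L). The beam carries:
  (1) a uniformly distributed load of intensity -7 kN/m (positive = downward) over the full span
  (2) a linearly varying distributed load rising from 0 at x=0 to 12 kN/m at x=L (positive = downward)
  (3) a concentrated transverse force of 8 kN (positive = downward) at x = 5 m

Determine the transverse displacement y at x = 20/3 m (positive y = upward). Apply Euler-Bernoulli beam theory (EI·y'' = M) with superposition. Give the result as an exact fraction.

Load 1 — uniform load w=-7 kN/m over full span:
  y_1 = -wx(L³-2Lx²+x³)/(24EI) = -(-7)·(20/3)·(10³-2·10·(20/3)²+(20/3)³)/(24·5000) = 77/486 m
Load 2 — triangular load w₀=12 kN/m (0→w₀ over full span):
  y_2 = -w₀x(7L⁴-10L²x²+3x⁴)/(360LEI) = -12·(20/3)·(7·10⁴-10·10²·(20/3)²+3·(20/3)⁴)/(360·10·5000) = -34/243 m
Load 3 — point force P=8 kN at a=5 m (b=L-a=5):
  y_3 = -Pa(L-x)(2Lx-a²-x²)/(6LEI)  [x>a] = -8·5·(10-(20/3))·(2·10·(20/3)-5²-(20/3)²)/(6·10·5000) = -23/810 m
Superposition: y = Σ y_i = -4/405 m ≈ -0.009877 m

y(20/3) = -4/405 m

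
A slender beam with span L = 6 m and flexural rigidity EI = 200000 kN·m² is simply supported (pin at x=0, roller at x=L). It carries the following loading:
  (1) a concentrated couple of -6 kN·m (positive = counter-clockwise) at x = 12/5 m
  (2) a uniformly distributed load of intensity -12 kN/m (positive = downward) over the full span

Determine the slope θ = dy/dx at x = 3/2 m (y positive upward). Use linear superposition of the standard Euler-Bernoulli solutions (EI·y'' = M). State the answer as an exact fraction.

Load 1 — applied couple M₀=-6 kN·m at a=12/5 m (b=L-a=18/5):
  θ_1 = (M₀x²/(2L)+C₁)/EI  [x≤a] with C₁=M₀(3b²-L²)/(6L)=-12/25 = ((-6)·(3/2)²/(2·6)+(-12/25))/200000 = -321/40000000 rad
Load 2 — uniform load w=-12 kN/m over full span:
  θ_2 = -w(L³-6Lx²+4x³)/(24EI) = -(-12)·(6³-6·6·(3/2)²+4·(3/2)³)/(24·200000) = 297/800000 rad
Superposition: θ = Σ θ_i = 14529/40000000 rad ≈ 0.000363 rad

θ(3/2) = 14529/40000000 rad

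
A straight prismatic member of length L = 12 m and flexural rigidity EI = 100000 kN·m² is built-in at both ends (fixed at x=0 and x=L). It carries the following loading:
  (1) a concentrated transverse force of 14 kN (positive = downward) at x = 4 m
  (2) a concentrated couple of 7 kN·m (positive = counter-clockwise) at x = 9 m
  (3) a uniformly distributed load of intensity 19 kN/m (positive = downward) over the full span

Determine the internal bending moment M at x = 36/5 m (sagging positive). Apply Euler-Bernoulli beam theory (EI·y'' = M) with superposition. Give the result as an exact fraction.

M(36/5) = 388207/3600 kN·m

Load 1 — point force P=14 kN at a=4 m (b=L-a=8):
  M_1 = Pa²(a+3b)(L-x)/L³ - Pa²b/L²  [x>a] = 14·4²·(4+3·8)·(12-(36/5))/12³ - 14·4²·8/12² = 224/45 kN·m
Load 2 — applied couple M₀=7 kN·m at a=9 m (b=L-a=3):
  M_2 = R_Ax - M_A  [x≤a] with R_A=21/32, M_A=35/16 = (21/32)·(36/5) - (35/16) = 203/80 kN·m
Load 3 — uniform load w=19 kN/m over full span:
  M_3 = wLx/2 - wL²/12 - wx²/2 = 19·12·(36/5)/2 - 19·12²/12 - 19·(36/5)²/2 = 2508/25 kN·m
Superposition: M = Σ M_i = 388207/3600 kN·m ≈ 107.835278 kN·m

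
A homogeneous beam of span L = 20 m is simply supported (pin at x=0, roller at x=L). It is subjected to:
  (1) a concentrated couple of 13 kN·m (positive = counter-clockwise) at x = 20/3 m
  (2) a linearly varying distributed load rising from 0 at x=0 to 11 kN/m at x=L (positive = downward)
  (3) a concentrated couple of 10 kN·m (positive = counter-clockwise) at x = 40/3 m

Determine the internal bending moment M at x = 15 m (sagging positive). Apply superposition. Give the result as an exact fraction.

Load 1 — applied couple M₀=13 kN·m at a=20/3 m (b=L-a=40/3):
  M_1 = M₀x/L - M₀  [x>a] = 13·15/20 - 13 = -13/4 kN·m
Load 2 — triangular load w₀=11 kN/m (0→w₀ over full span):
  M_2 = w₀Lx/6 - w₀x³/(6L) = 11·20·15/6 - 11·15³/(6·20) = 1925/8 kN·m
Load 3 — applied couple M₀=10 kN·m at a=40/3 m (b=L-a=20/3):
  M_3 = M₀x/L - M₀  [x>a] = 10·15/20 - 10 = -5/2 kN·m
Superposition: M = Σ M_i = 1879/8 kN·m ≈ 234.875000 kN·m

M(15) = 1879/8 kN·m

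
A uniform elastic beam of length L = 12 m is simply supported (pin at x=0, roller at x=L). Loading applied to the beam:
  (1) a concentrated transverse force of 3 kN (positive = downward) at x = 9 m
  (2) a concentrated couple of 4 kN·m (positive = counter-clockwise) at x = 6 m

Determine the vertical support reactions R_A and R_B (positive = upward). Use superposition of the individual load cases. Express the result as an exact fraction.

Load 1 — point force P=3 kN at a=9 m (b=L-a=3):
  R_A = Pb/L = 3·3/12 = 3/4 kN
  R_B = Pa/L = 3·9/12 = 9/4 kN
Load 2 — applied couple M₀=4 kN·m at a=6 m (b=L-a=6):
  R_A = M₀/L = 4/12 = 1/3 kN
  R_B = -M₀/L = -4/12 = -1/3 kN
Superposition: R_A = 13/12 kN, R_B = 23/12 kN

R_A = 13/12 kN, R_B = 23/12 kN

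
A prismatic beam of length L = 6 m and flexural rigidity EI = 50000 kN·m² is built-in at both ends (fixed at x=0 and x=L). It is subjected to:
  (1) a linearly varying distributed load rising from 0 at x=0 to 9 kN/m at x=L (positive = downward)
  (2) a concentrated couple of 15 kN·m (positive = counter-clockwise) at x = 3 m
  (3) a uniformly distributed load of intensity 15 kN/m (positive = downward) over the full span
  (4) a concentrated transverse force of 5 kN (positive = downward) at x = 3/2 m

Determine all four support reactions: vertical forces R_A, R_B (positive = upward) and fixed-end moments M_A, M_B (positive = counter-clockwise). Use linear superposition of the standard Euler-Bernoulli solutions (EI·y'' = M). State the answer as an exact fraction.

R_A = 9771/160 kN, M_A = 10203/160 kN·m, R_B = 9749/160 kN, M_B = -9417/160 kN·m

Load 1 — triangular load w₀=9 kN/m (0→w₀ over full span):
  R_A = 3w₀L/20 = 3·9·6/20 = 81/10 kN
  M_A = w₀L²/30 = 9·6²/30 = 54/5 kN·m
  R_B = 7w₀L/20 = 7·9·6/20 = 189/10 kN
  M_B = -w₀L²/20 = -9·6²/20 = -81/5 kN·m
Load 2 — applied couple M₀=15 kN·m at a=3 m (b=L-a=3):
  R_A = 6M₀ab/L³ = 6·15·3·3/6³ = 15/4 kN
  M_A = M₀b(2a-b)/L² = 15·3·(2·3-3)/6² = 15/4 kN·m
  R_B = -6M₀ab/L³ = -6·15·3·3/6³ = -15/4 kN
  M_B = M₀a(2b-a)/L² = 15·3·(2·3-3)/6² = 15/4 kN·m
Load 3 — uniform load w=15 kN/m over full span:
  R_A = wL/2 = 15·6/2 = 45 kN
  M_A = wL²/12 = 15·6²/12 = 45 kN·m
  R_B = wL/2 = 15·6/2 = 45 kN
  M_B = -wL²/12 = -15·6²/12 = -45 kN·m
Load 4 — point force P=5 kN at a=3/2 m (b=L-a=9/2):
  R_A = Pb²(3a+b)/L³ = 5·(9/2)²·(3·(3/2)+(9/2))/6³ = 135/32 kN
  M_A = Pab²/L² = 5·(3/2)·(9/2)²/6² = 135/32 kN·m
  R_B = Pa²(a+3b)/L³ = 5·(3/2)²·((3/2)+3·(9/2))/6³ = 25/32 kN
  M_B = -Pa²b/L² = -5·(3/2)²·(9/2)/6² = -45/32 kN·m
Superposition: R_A = 9771/160 kN, M_A = 10203/160 kN·m, R_B = 9749/160 kN, M_B = -9417/160 kN·m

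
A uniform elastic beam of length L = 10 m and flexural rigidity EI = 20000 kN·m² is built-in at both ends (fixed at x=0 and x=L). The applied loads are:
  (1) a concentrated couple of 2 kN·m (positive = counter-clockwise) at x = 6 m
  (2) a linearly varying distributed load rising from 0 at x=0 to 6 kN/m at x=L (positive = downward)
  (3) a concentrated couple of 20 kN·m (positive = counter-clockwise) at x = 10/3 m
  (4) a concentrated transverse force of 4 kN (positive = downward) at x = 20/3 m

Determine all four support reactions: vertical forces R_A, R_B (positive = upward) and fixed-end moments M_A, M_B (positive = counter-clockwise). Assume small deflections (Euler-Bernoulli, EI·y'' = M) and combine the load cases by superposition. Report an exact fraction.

Load 1 — applied couple M₀=2 kN·m at a=6 m (b=L-a=4):
  R_A = 6M₀ab/L³ = 6·2·6·4/10³ = 36/125 kN
  M_A = M₀b(2a-b)/L² = 2·4·(2·6-4)/10² = 16/25 kN·m
  R_B = -6M₀ab/L³ = -6·2·6·4/10³ = -36/125 kN
  M_B = M₀a(2b-a)/L² = 2·6·(2·4-6)/10² = 6/25 kN·m
Load 2 — triangular load w₀=6 kN/m (0→w₀ over full span):
  R_A = 3w₀L/20 = 3·6·10/20 = 9 kN
  M_A = w₀L²/30 = 6·10²/30 = 20 kN·m
  R_B = 7w₀L/20 = 7·6·10/20 = 21 kN
  M_B = -w₀L²/20 = -6·10²/20 = -30 kN·m
Load 3 — applied couple M₀=20 kN·m at a=10/3 m (b=L-a=20/3):
  R_A = 6M₀ab/L³ = 6·20·(10/3)·(20/3)/10³ = 8/3 kN
  M_A = M₀b(2a-b)/L² = 20·(20/3)·(2·(10/3)-(20/3))/10² = 0 kN·m
  R_B = -6M₀ab/L³ = -6·20·(10/3)·(20/3)/10³ = -8/3 kN
  M_B = M₀a(2b-a)/L² = 20·(10/3)·(2·(20/3)-(10/3))/10² = 20/3 kN·m
Load 4 — point force P=4 kN at a=20/3 m (b=L-a=10/3):
  R_A = Pb²(3a+b)/L³ = 4·(10/3)²·(3·(20/3)+(10/3))/10³ = 28/27 kN
  M_A = Pab²/L² = 4·(20/3)·(10/3)²/10² = 80/27 kN·m
  R_B = Pa²(a+3b)/L³ = 4·(20/3)²·((20/3)+3·(10/3))/10³ = 80/27 kN
  M_B = -Pa²b/L² = -4·(20/3)²·(10/3)/10² = -160/27 kN·m
Superposition: R_A = 43847/3375 kN, M_A = 15932/675 kN·m, R_B = 70903/3375 kN, M_B = -19588/675 kN·m

R_A = 43847/3375 kN, M_A = 15932/675 kN·m, R_B = 70903/3375 kN, M_B = -19588/675 kN·m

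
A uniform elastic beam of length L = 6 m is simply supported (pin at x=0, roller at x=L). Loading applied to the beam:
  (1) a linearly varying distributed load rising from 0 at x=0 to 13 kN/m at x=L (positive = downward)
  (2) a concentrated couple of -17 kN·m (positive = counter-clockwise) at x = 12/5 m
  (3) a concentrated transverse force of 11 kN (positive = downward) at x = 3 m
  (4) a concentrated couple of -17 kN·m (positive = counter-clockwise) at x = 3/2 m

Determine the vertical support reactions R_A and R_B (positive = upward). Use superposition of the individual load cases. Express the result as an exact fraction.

R_A = 77/6 kN, R_B = 223/6 kN

Load 1 — triangular load w₀=13 kN/m (0→w₀ over full span):
  R_A = w₀L/6 = 13·6/6 = 13 kN
  R_B = w₀L/3 = 13·6/3 = 26 kN
Load 2 — applied couple M₀=-17 kN·m at a=12/5 m (b=L-a=18/5):
  R_A = M₀/L = (-17)/6 = -17/6 kN
  R_B = -M₀/L = -(-17)/6 = 17/6 kN
Load 3 — point force P=11 kN at a=3 m (b=L-a=3):
  R_A = Pb/L = 11·3/6 = 11/2 kN
  R_B = Pa/L = 11·3/6 = 11/2 kN
Load 4 — applied couple M₀=-17 kN·m at a=3/2 m (b=L-a=9/2):
  R_A = M₀/L = (-17)/6 = -17/6 kN
  R_B = -M₀/L = -(-17)/6 = 17/6 kN
Superposition: R_A = 77/6 kN, R_B = 223/6 kN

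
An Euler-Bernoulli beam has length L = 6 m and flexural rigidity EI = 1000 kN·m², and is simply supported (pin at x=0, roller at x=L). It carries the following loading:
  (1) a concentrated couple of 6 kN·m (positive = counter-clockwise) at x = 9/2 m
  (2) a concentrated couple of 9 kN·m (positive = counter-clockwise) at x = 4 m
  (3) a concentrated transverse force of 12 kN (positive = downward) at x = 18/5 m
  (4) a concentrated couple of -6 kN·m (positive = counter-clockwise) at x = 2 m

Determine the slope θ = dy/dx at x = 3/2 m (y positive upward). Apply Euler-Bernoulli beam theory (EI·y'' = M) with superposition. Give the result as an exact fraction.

Load 1 — applied couple M₀=6 kN·m at a=9/2 m (b=L-a=3/2):
  θ_1 = (M₀x²/(2L)+C₁)/EI  [x≤a] with C₁=M₀(3b²-L²)/(6L)=-39/8 = (6·(3/2)²/(2·6)+(-39/8))/1000 = -3/800 rad
Load 2 — applied couple M₀=9 kN·m at a=4 m (b=L-a=2):
  θ_2 = (M₀x²/(2L)+C₁)/EI  [x≤a] with C₁=M₀(3b²-L²)/(6L)=-6 = (9·(3/2)²/(2·6)+(-6))/1000 = -69/16000 rad
Load 3 — point force P=12 kN at a=18/5 m (b=L-a=12/5):
  θ_3 = -Pb(L²-b²-3x²)/(6LEI)  [x≤a] = -12·(12/5)·(6²-(12/5)²-3·(3/2)²)/(6·6·1000) = -2349/125000 rad
Load 4 — applied couple M₀=-6 kN·m at a=2 m (b=L-a=4):
  θ_4 = (M₀x²/(2L)+C₁)/EI  [x≤a] with C₁=M₀(3b²-L²)/(6L)=-2 = ((-6)·(3/2)²/(2·6)+(-2))/1000 = -1/320 rad
Superposition: θ = Σ θ_i = -59959/2000000 rad ≈ -0.029979 rad

θ(3/2) = -59959/2000000 rad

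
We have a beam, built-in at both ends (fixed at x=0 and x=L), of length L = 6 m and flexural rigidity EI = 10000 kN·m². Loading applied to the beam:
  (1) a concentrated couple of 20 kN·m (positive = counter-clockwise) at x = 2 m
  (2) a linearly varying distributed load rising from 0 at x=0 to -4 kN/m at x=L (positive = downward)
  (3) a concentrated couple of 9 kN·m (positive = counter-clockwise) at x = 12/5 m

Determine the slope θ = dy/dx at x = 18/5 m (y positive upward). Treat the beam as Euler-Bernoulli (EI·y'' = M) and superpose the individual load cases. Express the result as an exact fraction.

Load 1 — applied couple M₀=20 kN·m at a=2 m (b=L-a=4):
  θ_1 = (R_Ax²/2 - M_Ax - M₀(x-a))/EI  [x>a] with R_A=40/9, M_A=0 = ((40/9)·(18/5)²/2 - 0·(18/5) - 20·((18/5)-2))/10000 = -1/3125 rad
Load 2 — triangular load w₀=-4 kN/m (0→w₀ over full span):
  θ_2 = -w₀(2x(L-x)(L-2x)(x+2L)+x²(L-x)²)/(120LEI) = -(-4)·(2·(18/5)·(6-(18/5))·(6-2·(18/5))·((18/5)+2·6)+(18/5)²·(6-(18/5))²)/(120·6·10000) = -54/390625 rad
Load 3 — applied couple M₀=9 kN·m at a=12/5 m (b=L-a=18/5):
  θ_3 = (R_Ax²/2 - M_Ax - M₀(x-a))/EI  [x>a] with R_A=54/25, M_A=27/25 = ((54/25)·(18/5)²/2 - (27/25)·(18/5) - 9·((18/5)-(12/5)))/10000 = -27/390625 rad
Superposition: θ = Σ θ_i = -206/390625 rad ≈ -0.000527 rad

θ(18/5) = -206/390625 rad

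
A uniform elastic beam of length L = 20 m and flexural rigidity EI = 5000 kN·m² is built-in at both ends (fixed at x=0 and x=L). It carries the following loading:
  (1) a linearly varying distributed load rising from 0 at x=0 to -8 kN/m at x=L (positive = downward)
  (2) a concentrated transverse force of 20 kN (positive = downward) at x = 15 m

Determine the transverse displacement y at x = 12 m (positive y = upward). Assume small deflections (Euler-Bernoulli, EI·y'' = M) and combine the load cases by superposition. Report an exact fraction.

y(12) = 14343/62500 m

Load 1 — triangular load w₀=-8 kN/m (0→w₀ over full span):
  y_1 = -w₀x²(L-x)²(x+2L)/(120LEI) = -(-8)·12²·(20-12)²·(12+2·20)/(120·20·5000) = 4992/15625 m
Load 2 — point force P=20 kN at a=15 m (b=L-a=5):
  y_2 = -Pb²x²(3aL-(3a+b)x)/(6L³EI)  [x≤a] = -20·5²·12²·(3·15·20-(3·15+5)·12)/(6·20³·5000) = -9/100 m
Superposition: y = Σ y_i = 14343/62500 m ≈ 0.229488 m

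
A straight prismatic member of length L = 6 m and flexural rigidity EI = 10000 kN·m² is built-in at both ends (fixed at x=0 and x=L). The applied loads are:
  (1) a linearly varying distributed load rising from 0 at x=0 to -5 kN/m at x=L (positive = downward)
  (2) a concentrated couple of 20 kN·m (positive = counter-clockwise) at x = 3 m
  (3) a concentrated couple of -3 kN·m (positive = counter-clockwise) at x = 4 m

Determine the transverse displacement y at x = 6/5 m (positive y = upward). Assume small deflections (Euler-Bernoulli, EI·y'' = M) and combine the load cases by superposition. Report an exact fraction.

y(6/5) = 1101/7812500 m

Load 1 — triangular load w₀=-5 kN/m (0→w₀ over full span):
  y_1 = -w₀x²(L-x)²(x+2L)/(120LEI) = -(-5)·(6/5)²·(6-(6/5))²·((6/5)+2·6)/(120·6·10000) = 594/1953125 m
Load 2 — applied couple M₀=20 kN·m at a=3 m (b=L-a=3):
  y_2 = (R_Ax³/6 - M_Ax²/2)/EI  [x≤a] with R_A=5, M_A=5 = (5·(6/5)³/6 - 5·(6/5)²/2)/10000 = -27/125000 m
Load 3 — applied couple M₀=-3 kN·m at a=4 m (b=L-a=2):
  y_3 = (R_Ax³/6 - M_Ax²/2)/EI  [x≤a] with R_A=-2/3, M_A=-1 = ((-2/3)·(6/5)³/6 - (-1)·(6/5)²/2)/10000 = 33/625000 m
Superposition: y = Σ y_i = 1101/7812500 m ≈ 0.000141 m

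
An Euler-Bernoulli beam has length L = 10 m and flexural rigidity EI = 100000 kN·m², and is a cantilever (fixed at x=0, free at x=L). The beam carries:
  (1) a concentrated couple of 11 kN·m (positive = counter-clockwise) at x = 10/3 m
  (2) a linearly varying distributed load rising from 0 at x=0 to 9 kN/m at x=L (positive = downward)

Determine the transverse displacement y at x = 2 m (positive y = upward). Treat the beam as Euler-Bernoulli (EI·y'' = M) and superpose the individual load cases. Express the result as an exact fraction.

Load 1 — applied couple M₀=11 kN·m at a=10/3 m (b=L-a=20/3):
  y_1 = M₀x²/(2EI)  [x≤a] = 11·2²/(2·100000) = 11/50000 m
Load 2 — triangular load w₀=9 kN/m (0→w₀ over full span):
  y_2 = (w₀Lx³/12-w₀L²x²/6-w₀x⁵/(120L))/EI = (9·10·2³/12-9·10²·2²/6-9·2⁵/(120·10))/100000 = -6753/1250000 m
Superposition: y = Σ y_i = -3239/625000 m ≈ -0.005182 m

y(2) = -3239/625000 m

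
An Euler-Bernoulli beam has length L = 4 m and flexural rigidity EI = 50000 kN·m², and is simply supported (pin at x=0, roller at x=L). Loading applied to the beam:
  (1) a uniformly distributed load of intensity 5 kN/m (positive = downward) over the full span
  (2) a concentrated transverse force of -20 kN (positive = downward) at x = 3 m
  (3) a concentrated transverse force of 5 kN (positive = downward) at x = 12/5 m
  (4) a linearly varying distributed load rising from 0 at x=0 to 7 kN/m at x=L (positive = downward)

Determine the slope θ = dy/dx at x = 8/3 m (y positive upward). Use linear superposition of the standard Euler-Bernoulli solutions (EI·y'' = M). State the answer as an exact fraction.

θ(8/3) = 94643/607500000 rad

Load 1 — uniform load w=5 kN/m over full span:
  θ_1 = -w(L³-6Lx²+4x³)/(24EI) = -5·(4³-6·4·(8/3)²+4·(8/3)³)/(24·50000) = 13/101250 rad
Load 2 — point force P=-20 kN at a=3 m (b=L-a=1):
  θ_2 = -Pb(L²-b²-3x²)/(6LEI)  [x≤a] = -(-20)·1·(4²-1²-3·(8/3)²)/(6·4·50000) = -19/180000 rad
Load 3 — point force P=5 kN at a=12/5 m (b=L-a=8/5):
  θ_3 = -Pa(2L²-6Lx+3x²+a²)/(6LEI)  [x>a] = -5·(12/5)·(2·4²-6·4·(8/3)+3·(8/3)²+(12/5)²)/(6·4·50000) = 23/468750 rad
Load 4 — triangular load w₀=7 kN/m (0→w₀ over full span):
  θ_4 = -w₀(7L⁴-30L²x²+15x⁴)/(360LEI) = -7·(7·4⁴-30·4²·(8/3)²+15·(8/3)⁴)/(360·4·50000) = 637/7593750 rad
Superposition: θ = Σ θ_i = 94643/607500000 rad ≈ 0.000156 rad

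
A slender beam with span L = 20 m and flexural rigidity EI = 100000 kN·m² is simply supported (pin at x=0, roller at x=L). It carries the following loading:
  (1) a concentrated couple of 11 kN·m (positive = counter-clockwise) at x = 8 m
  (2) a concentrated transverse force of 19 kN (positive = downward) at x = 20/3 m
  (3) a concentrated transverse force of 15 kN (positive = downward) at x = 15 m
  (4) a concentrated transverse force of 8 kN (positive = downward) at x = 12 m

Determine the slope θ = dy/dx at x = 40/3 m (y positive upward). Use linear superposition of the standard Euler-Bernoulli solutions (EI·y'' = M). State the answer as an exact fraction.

θ(40/3) = 1376401/324000000 rad

Load 1 — applied couple M₀=11 kN·m at a=8 m (b=L-a=12):
  θ_1 = (M₀x²/(2L)-M₀(x-a)+C₁)/EI  [x>a] with C₁=M₀(3b²-L²)/(6L)=44/15 = (11·(40/3)²/(2·20)-11·((40/3)-8)+(44/15))/100000 = -77/1125000 rad
Load 2 — point force P=19 kN at a=20/3 m (b=L-a=40/3):
  θ_2 = -Pa(2L²-6Lx+3x²+a²)/(6LEI)  [x>a] = -19·(20/3)·(2·20²-6·20·(40/3)+3·(40/3)²+(20/3)²)/(6·20·100000) = 19/8100 rad
Load 3 — point force P=15 kN at a=15 m (b=L-a=5):
  θ_3 = -Pb(L²-b²-3x²)/(6LEI)  [x≤a] = -15·5·(20²-5²-3·(40/3)²)/(6·20·100000) = 19/19200 rad
Load 4 — point force P=8 kN at a=12 m (b=L-a=8):
  θ_4 = -Pa(2L²-6Lx+3x²+a²)/(6LEI)  [x>a] = -8·12·(2·20²-6·20·(40/3)+3·(40/3)²+12²)/(6·20·100000) = 46/46875 rad
Superposition: θ = Σ θ_i = 1376401/324000000 rad ≈ 0.004248 rad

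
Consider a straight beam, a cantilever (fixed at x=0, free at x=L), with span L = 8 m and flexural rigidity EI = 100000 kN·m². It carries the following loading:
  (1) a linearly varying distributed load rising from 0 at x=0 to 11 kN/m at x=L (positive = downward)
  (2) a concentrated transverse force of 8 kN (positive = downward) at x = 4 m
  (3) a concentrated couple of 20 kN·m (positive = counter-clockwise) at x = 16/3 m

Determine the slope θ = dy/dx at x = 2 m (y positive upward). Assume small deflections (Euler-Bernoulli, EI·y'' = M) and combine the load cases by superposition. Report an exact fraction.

Load 1 — triangular load w₀=11 kN/m (0→w₀ over full span):
  θ_1 = (w₀Lx²/4-w₀L²x/3-w₀x⁴/(24L))/EI = (11·8·2²/4-11·8²·2/3-11·2⁴/(24·8))/100000 = -1529/400000 rad
Load 2 — point force P=8 kN at a=4 m (b=L-a=4):
  θ_2 = -Px(2a-x)/(2EI)  [x≤a] = -8·2·(2·4-2)/(2·100000) = -3/6250 rad
Load 3 — applied couple M₀=20 kN·m at a=16/3 m (b=L-a=8/3):
  θ_3 = M₀x/EI  [x≤a] = 20·2/100000 = 1/2500 rad
Superposition: θ = Σ θ_i = -1561/400000 rad ≈ -0.003903 rad

θ(2) = -1561/400000 rad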